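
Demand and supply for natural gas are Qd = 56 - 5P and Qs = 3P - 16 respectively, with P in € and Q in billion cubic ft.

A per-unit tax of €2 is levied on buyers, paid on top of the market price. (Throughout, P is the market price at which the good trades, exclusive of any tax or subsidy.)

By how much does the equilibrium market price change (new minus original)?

Initially, 56 - 5P = 3P - 16, so 72 = 8P and P = 9, Q = 11.
Since buyers pay the price plus the tax, the effective demand curve becomes Qd = 46 - 5P.
New equilibrium: 46 - 5P = 3P - 16 ⇒ 62 = 8P ⇒ P = 7.75, Q = 7.25.
ΔP = 7.75 − 9 = -1.25.

-1.25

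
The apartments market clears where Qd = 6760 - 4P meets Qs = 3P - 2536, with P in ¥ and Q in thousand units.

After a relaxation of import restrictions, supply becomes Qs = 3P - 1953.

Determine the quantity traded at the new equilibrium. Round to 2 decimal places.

1781.14

Initially, 6760 - 4P = 3P - 2536, so 9296 = 7P and P = 1328, Q = 1448.
After the shift, demand is Qd = 6760 - 4P and supply is Qs = 3P - 1953.
New equilibrium: 6760 - 4P = 3P - 1953 ⇒ 8713 = 7P ⇒ P = 8713/7 ≈ 1244.7143, Q = 12468/7 ≈ 1781.1429.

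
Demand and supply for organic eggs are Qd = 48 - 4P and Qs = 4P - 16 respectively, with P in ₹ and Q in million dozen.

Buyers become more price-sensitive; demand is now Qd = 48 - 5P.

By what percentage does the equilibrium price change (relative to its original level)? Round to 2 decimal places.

Solve the original market: 48 - 4P = 4P - 16, hence P = 8 and Q = 16.
After the shift, demand is Qd = 48 - 5P and supply is Qs = 4P - 16.
New equilibrium: 48 - 5P = 4P - 16 ⇒ 64 = 9P ⇒ P = 64/9 ≈ 7.1111, Q = 112/9 ≈ 12.4444.
%ΔP = (7.1111 − 8) / 8 × 100 = -11.11%.

-11.11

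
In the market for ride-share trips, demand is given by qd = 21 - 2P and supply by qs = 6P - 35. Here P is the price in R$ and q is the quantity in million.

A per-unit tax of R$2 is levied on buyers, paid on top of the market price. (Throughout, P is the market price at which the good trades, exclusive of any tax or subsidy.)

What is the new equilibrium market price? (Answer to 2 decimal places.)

6.50

Original equilibrium: 21 - 2P = 6P - 35 gives 56 = 8P, so P = 7 and q = 7.
Since buyers pay the price plus the tax, the effective demand curve becomes qd = 17 - 2P.
Equate the new curves: 17 - 2P = 6P - 35, giving 52 = 8P, P = 6.5, q = 4.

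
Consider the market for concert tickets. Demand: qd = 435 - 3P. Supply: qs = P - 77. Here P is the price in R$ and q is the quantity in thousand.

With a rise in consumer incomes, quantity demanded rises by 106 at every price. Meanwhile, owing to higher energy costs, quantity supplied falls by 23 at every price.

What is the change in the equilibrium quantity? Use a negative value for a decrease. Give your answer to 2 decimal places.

Solve the original market: 435 - 3P = P - 77, hence P = 128 and q = 51.
The shock moves the curves to qd = 541 - 3P and qs = P - 100.
New equilibrium: 541 - 3P = P - 100 ⇒ 641 = 4P ⇒ P = 160.25, q = 60.25.
Δq = 60.25 − 51 = +9.25.

+9.25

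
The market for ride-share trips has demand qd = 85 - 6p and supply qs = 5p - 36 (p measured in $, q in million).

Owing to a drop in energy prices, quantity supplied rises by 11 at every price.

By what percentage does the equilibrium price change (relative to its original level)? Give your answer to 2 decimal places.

-9.09

Initially, 85 - 6p = 5p - 36, so 121 = 11p and p = 11, q = 19.
With the change applied: demand qd = 85 - 6p, supply qs = 5p - 25.
Equate the new curves: 85 - 6p = 5p - 25, giving 110 = 11p, p = 10, q = 25.
%Δp = (10 − 11) / 11 × 100 = -9.09%.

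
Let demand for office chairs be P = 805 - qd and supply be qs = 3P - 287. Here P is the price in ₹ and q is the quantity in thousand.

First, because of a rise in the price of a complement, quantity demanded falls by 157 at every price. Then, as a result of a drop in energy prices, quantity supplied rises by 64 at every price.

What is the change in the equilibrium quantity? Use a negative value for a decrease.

Original equilibrium: 805 - P = 3P - 287 gives 1092 = 4P, so P = 273 and q = 532.
With the change applied: demand qd = 648 - P, supply qs = 3P - 223.
Clearing the new market: 648 - P = 3P - 223, so P = 217.75 and q = 430.25.
Δq = 430.25 − 532 = -101.75.

-101.75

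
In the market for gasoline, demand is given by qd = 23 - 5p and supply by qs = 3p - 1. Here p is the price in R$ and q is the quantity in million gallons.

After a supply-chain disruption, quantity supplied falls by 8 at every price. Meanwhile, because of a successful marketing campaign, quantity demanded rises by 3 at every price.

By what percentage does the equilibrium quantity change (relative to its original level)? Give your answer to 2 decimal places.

-48.44

Initially, 23 - 5p = 3p - 1, so 24 = 8p and p = 3, q = 8.
After the shift, demand is qd = 26 - 5p and supply is qs = 3p - 9.
New equilibrium: 26 - 5p = 3p - 9 ⇒ 35 = 8p ⇒ p = 4.375, q = 4.125.
%Δq = (4.125 − 8) / 8 × 100 = -48.44%.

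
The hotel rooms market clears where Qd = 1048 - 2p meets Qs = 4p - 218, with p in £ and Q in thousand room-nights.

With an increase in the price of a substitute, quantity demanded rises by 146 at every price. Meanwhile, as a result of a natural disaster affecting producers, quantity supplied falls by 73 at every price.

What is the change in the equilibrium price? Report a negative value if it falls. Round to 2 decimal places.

+36.50

Solve the original market: 1048 - 2p = 4p - 218, hence p = 211 and Q = 626.
After the shift, demand is Qd = 1194 - 2p and supply is Qs = 4p - 291.
Clearing the new market: 1194 - 2p = 4p - 291, so p = 247.5 and Q = 699.
Δp = 247.5 − 211 = +36.50.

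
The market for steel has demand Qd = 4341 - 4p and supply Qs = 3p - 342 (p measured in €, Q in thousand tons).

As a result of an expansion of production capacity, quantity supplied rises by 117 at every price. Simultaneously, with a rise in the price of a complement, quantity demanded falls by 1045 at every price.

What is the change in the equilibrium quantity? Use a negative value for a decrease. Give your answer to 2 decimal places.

-381.00

Original equilibrium: 4341 - 4p = 3p - 342 gives 4683 = 7p, so p = 669 and Q = 1665.
With the change applied: demand Qd = 3296 - 4p, supply Qs = 3p - 225.
Equate the new curves: 3296 - 4p = 3p - 225, giving 3521 = 7p, p = 503, Q = 1284.
ΔQ = 1284 − 1665 = -381.00.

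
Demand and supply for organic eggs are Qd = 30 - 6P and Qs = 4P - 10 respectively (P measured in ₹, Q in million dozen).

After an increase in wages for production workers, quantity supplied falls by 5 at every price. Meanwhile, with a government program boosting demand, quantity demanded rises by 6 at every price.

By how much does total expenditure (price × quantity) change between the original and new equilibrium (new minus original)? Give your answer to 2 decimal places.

Original equilibrium: 30 - 6P = 4P - 10 gives 40 = 10P, so P = 4 and Q = 6.
The new curves are Qd = 36 - 6P (demand) and Qs = 4P - 15 (supply).
Setting them equal: 36 - 6P = 4P - 15 → 51 = 10P, so P = 5.1 and Q = 5.4.
Expenditure moves from 4×6 = 24 to 5.1×5.4 = 27.54; change = +3.54.

+3.54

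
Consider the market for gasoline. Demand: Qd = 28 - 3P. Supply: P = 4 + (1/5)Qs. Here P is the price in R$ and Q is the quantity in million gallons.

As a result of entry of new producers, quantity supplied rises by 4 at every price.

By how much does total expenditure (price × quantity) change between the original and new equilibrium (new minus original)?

Original equilibrium: 28 - 3P = 5P - 20 gives 48 = 8P, so P = 6 and Q = 10.
The new curves are Qd = 28 - 3P (demand) and Qs = 5P - 16 (supply).
Setting them equal: 28 - 3P = 5P - 16 → 44 = 8P, so P = 5.5 and Q = 11.5.
Expenditure moves from 6×10 = 60 to 5.5×11.5 = 63.25; change = +3.25.

+3.25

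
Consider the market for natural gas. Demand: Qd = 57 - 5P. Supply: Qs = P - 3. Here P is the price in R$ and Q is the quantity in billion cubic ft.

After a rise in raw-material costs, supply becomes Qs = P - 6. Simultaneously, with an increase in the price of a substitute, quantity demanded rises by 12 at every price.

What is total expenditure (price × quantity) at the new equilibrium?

Solve the original market: 57 - 5P = P - 3, hence P = 10 and Q = 7.
With the change applied: demand Qd = 69 - 5P, supply Qs = P - 6.
Clearing the new market: 69 - 5P = P - 6, so P = 12.5 and Q = 6.5.
New expenditure = 12.5 × 6.5 = 81.25.

81.25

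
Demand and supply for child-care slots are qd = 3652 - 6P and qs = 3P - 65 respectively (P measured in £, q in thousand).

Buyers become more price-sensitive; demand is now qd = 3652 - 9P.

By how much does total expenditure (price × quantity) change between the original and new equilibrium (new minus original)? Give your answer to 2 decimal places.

Original equilibrium: 3652 - 6P = 3P - 65 gives 3717 = 9P, so P = 413 and q = 1174.
The new curves are qd = 3652 - 9P (demand) and qs = 3P - 65 (supply).
Equate the new curves: 3652 - 9P = 3P - 65, giving 3717 = 12P, P = 309.75, q = 864.25.
Expenditure moves from 413×1174 = 484862 to 309.75×864.25 = 267701.4375; change = -217160.56.

-217160.56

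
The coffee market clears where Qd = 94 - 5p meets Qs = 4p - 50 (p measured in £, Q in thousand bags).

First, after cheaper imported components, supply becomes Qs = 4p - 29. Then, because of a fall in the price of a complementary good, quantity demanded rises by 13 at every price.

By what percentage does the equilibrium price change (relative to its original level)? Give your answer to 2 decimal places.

-5.56

Original equilibrium: 94 - 5p = 4p - 50 gives 144 = 9p, so p = 16 and Q = 14.
The shock moves the curves to Qd = 107 - 5p and Qs = 4p - 29.
New equilibrium: 107 - 5p = 4p - 29 ⇒ 136 = 9p ⇒ p = 136/9 ≈ 15.1111, Q = 283/9 ≈ 31.4444.
%Δp = (15.1111 − 16) / 16 × 100 = -5.56%.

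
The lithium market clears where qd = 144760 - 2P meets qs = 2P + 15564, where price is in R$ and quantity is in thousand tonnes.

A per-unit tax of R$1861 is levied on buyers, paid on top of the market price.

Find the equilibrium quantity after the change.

Before the shock: 144760 - 2P = 2P + 15564 ⇒ 129196 = 4P ⇒ P = 32299, q = 80162.
Since buyers pay the price plus the tax, the effective demand curve becomes qd = 141038 - 2P.
Setting them equal: 141038 - 2P = 2P + 15564 → 125474 = 4P, so P = 31368.5 and q = 78301.

78301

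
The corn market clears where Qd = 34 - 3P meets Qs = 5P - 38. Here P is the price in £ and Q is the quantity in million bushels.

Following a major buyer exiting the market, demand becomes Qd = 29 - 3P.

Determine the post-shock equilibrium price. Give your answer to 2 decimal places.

Before the shock: 34 - 3P = 5P - 38 ⇒ 72 = 8P ⇒ P = 9, Q = 7.
After the shift, demand is Qd = 29 - 3P and supply is Qs = 5P - 38.
Equate the new curves: 29 - 3P = 5P - 38, giving 67 = 8P, P = 8.375, Q = 3.875.

8.38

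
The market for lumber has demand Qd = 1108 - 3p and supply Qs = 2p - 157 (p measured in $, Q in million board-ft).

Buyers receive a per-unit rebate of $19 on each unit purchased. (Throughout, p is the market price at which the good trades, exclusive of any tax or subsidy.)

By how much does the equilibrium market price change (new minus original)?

+11.4

Before the shock: 1108 - 3p = 2p - 157 ⇒ 1265 = 5p ⇒ p = 253, Q = 349.
Since buyers' out-of-pocket price is the market price minus the rebate, the effective demand curve becomes Qd = 1165 - 3p.
Setting them equal: 1165 - 3p = 2p - 157 → 1322 = 5p, so p = 264.4 and Q = 371.8.
Δp = 264.4 − 253 = +11.4.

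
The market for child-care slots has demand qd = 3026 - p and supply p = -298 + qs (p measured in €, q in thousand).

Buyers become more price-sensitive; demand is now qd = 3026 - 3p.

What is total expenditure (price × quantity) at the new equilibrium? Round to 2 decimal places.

Initially, 3026 - p = p + 298, so 2728 = 2p and p = 1364, q = 1662.
The shock moves the curves to qd = 3026 - 3p and qs = p + 298.
Clearing the new market: 3026 - 3p = p + 298, so p = 682 and q = 980.
New expenditure = 682 × 980 = 668360.00.

668360.00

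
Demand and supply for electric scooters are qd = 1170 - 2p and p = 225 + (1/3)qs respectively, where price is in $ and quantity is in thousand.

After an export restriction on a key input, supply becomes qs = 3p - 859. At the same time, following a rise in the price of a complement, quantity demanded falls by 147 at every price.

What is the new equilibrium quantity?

270.2

Before the shock: 1170 - 2p = 3p - 675 ⇒ 1845 = 5p ⇒ p = 369, q = 432.
The new curves are qd = 1023 - 2p (demand) and qs = 3p - 859 (supply).
Equate the new curves: 1023 - 2p = 3p - 859, giving 1882 = 5p, p = 376.4, q = 270.2.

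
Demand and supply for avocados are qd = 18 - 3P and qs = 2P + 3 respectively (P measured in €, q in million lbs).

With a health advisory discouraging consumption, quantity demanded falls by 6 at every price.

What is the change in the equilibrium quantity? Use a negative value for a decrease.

-2.4

Before the shock: 18 - 3P = 2P + 3 ⇒ 15 = 5P ⇒ P = 3, q = 9.
The new curves are qd = 12 - 3P (demand) and qs = 2P + 3 (supply).
Equate the new curves: 12 - 3P = 2P + 3, giving 9 = 5P, P = 1.8, q = 6.6.
Δq = 6.6 − 9 = -2.4.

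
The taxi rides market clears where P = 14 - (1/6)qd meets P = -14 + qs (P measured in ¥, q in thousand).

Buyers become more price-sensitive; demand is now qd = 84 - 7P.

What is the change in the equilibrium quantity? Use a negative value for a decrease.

-1.25

Solve the original market: 84 - 6P = P + 14, hence P = 10 and q = 24.
The new curves are qd = 84 - 7P (demand) and qs = P + 14 (supply).
New equilibrium: 84 - 7P = P + 14 ⇒ 70 = 8P ⇒ P = 8.75, q = 22.75.
Δq = 22.75 − 24 = -1.25.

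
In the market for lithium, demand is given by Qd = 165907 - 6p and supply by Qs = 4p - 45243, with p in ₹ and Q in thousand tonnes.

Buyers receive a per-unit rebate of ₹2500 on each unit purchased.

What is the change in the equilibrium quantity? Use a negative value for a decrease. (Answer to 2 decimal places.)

+6000.00

Before the shock: 165907 - 6p = 4p - 45243 ⇒ 211150 = 10p ⇒ p = 21115, Q = 39217.
Since buyers' out-of-pocket price is the market price minus the rebate, the effective demand curve becomes Qd = 180907 - 6p.
Setting them equal: 180907 - 6p = 4p - 45243 → 226150 = 10p, so p = 22615 and Q = 45217.
ΔQ = 45217 − 39217 = +6000.00.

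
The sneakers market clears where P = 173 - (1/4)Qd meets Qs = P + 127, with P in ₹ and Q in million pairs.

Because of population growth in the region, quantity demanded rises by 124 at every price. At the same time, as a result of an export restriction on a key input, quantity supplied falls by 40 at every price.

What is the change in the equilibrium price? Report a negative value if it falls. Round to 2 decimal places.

Initially, 692 - 4P = P + 127, so 565 = 5P and P = 113, Q = 240.
The shock moves the curves to Qd = 816 - 4P and Qs = P + 87.
New equilibrium: 816 - 4P = P + 87 ⇒ 729 = 5P ⇒ P = 145.8, Q = 232.8.
ΔP = 145.8 − 113 = +32.80.

+32.80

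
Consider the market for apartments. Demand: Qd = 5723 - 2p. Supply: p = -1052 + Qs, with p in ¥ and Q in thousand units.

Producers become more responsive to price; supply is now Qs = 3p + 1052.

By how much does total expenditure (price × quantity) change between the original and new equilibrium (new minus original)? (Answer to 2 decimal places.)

-461245.68

Before the shock: 5723 - 2p = p + 1052 ⇒ 4671 = 3p ⇒ p = 1557, Q = 2609.
After the shift, demand is Qd = 5723 - 2p and supply is Qs = 3p + 1052.
Equate the new curves: 5723 - 2p = 3p + 1052, giving 4671 = 5p, p = 934.2, Q = 3854.6.
Expenditure moves from 1557×2609 = 4062213 to 934.2×3854.6 = 3600967.32; change = -461245.68.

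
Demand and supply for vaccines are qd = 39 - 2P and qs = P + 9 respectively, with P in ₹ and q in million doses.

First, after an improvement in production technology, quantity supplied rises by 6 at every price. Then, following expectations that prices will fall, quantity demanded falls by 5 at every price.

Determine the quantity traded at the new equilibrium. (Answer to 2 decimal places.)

Initially, 39 - 2P = P + 9, so 30 = 3P and P = 10, q = 19.
The shock moves the curves to qd = 34 - 2P and qs = P + 15.
Clearing the new market: 34 - 2P = P + 15, so P = 19/3 ≈ 6.3333 and q = 64/3 ≈ 21.3333.

21.33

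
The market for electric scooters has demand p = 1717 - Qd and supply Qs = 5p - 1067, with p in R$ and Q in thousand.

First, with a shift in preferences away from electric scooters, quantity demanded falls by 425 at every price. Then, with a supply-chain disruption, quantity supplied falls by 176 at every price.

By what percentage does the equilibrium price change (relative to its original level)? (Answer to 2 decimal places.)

Initially, 1717 - p = 5p - 1067, so 2784 = 6p and p = 464, Q = 1253.
The shock moves the curves to Qd = 1292 - p and Qs = 5p - 1243.
New equilibrium: 1292 - p = 5p - 1243 ⇒ 2535 = 6p ⇒ p = 422.5, Q = 869.5.
%Δp = (422.5 − 464) / 464 × 100 = -8.94%.

-8.94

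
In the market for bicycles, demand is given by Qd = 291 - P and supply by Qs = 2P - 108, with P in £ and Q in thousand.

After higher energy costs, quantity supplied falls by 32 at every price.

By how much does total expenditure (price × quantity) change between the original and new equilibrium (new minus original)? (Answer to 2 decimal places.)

+152.89

Initially, 291 - P = 2P - 108, so 399 = 3P and P = 133, Q = 158.
The new curves are Qd = 291 - P (demand) and Qs = 2P - 140 (supply).
Equate the new curves: 291 - P = 2P - 140, giving 431 = 3P, P = 431/3 ≈ 143.6667, Q = 442/3 ≈ 147.3333.
Expenditure moves from 133×158 = 21014 to 143.6667×147.3333 = 21166.8889; change = +152.89.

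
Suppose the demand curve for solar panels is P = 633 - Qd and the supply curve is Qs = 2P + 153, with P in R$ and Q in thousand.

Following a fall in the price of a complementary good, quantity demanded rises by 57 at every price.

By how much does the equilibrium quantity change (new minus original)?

+38

Original equilibrium: 633 - P = 2P + 153 gives 480 = 3P, so P = 160 and Q = 473.
With the change applied: demand Qd = 690 - P, supply Qs = 2P + 153.
Setting them equal: 690 - P = 2P + 153 → 537 = 3P, so P = 179 and Q = 511.
ΔQ = 511 − 473 = +38.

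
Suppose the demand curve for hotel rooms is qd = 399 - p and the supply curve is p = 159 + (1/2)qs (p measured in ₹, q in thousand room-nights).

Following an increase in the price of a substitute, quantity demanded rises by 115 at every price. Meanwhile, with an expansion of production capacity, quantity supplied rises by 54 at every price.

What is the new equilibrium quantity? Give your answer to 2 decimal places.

254.67

Solve the original market: 399 - p = 2p - 318, hence p = 239 and q = 160.
After the shift, demand is qd = 514 - p and supply is qs = 2p - 264.
Clearing the new market: 514 - p = 2p - 264, so p = 778/3 ≈ 259.3333 and q = 764/3 ≈ 254.6667.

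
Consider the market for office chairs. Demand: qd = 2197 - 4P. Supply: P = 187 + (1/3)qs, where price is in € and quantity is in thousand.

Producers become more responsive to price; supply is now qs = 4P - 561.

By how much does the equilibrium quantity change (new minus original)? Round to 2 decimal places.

+197.00

Original equilibrium: 2197 - 4P = 3P - 561 gives 2758 = 7P, so P = 394 and q = 621.
The new curves are qd = 2197 - 4P (demand) and qs = 4P - 561 (supply).
New equilibrium: 2197 - 4P = 4P - 561 ⇒ 2758 = 8P ⇒ P = 344.75, q = 818.
Δq = 818 − 621 = +197.00.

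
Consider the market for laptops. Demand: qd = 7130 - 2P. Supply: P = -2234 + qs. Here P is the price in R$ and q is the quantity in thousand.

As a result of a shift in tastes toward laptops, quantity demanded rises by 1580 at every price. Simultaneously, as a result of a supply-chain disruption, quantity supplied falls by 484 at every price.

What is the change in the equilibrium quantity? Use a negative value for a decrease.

Before the shock: 7130 - 2P = P + 2234 ⇒ 4896 = 3P ⇒ P = 1632, q = 3866.
After the shift, demand is qd = 8710 - 2P and supply is qs = P + 1750.
Equate the new curves: 8710 - 2P = P + 1750, giving 6960 = 3P, P = 2320, q = 4070.
Δq = 4070 − 3866 = +204.

+204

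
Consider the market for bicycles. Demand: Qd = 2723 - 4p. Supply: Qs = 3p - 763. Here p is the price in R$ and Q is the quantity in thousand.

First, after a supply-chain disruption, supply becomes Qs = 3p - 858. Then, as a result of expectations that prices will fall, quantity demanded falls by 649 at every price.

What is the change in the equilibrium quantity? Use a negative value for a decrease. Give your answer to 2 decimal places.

Original equilibrium: 2723 - 4p = 3p - 763 gives 3486 = 7p, so p = 498 and Q = 731.
The shock moves the curves to Qd = 2074 - 4p and Qs = 3p - 858.
New equilibrium: 2074 - 4p = 3p - 858 ⇒ 2932 = 7p ⇒ p = 2932/7 ≈ 418.8571, Q = 2790/7 ≈ 398.5714.
ΔQ = 398.5714 − 731 = -332.43.

-332.43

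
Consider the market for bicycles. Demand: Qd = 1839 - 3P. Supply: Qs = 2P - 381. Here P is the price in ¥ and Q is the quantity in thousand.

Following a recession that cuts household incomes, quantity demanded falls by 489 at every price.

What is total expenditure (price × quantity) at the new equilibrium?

Initially, 1839 - 3P = 2P - 381, so 2220 = 5P and P = 444, Q = 507.
After the shift, demand is Qd = 1350 - 3P and supply is Qs = 2P - 381.
Clearing the new market: 1350 - 3P = 2P - 381, so P = 346.2 and Q = 311.4.
New expenditure = 346.2 × 311.4 = 107806.68.

107806.68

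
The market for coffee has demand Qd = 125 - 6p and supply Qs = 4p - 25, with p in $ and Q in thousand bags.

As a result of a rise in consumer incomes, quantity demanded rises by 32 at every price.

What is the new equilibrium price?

18.2

Initially, 125 - 6p = 4p - 25, so 150 = 10p and p = 15, Q = 35.
With the change applied: demand Qd = 157 - 6p, supply Qs = 4p - 25.
New equilibrium: 157 - 6p = 4p - 25 ⇒ 182 = 10p ⇒ p = 18.2, Q = 47.8.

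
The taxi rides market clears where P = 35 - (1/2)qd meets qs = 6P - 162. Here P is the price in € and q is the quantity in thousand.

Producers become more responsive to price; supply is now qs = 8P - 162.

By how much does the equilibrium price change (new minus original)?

Initially, 70 - 2P = 6P - 162, so 232 = 8P and P = 29, q = 12.
The shock moves the curves to qd = 70 - 2P and qs = 8P - 162.
Equate the new curves: 70 - 2P = 8P - 162, giving 232 = 10P, P = 23.2, q = 23.6.
ΔP = 23.2 − 29 = -5.8.

-5.8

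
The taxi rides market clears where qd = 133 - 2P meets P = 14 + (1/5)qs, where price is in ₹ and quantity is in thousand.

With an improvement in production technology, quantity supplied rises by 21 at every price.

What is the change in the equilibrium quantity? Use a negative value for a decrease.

+6

Initially, 133 - 2P = 5P - 70, so 203 = 7P and P = 29, q = 75.
After the shift, demand is qd = 133 - 2P and supply is qs = 5P - 49.
New equilibrium: 133 - 2P = 5P - 49 ⇒ 182 = 7P ⇒ P = 26, q = 81.
Δq = 81 − 75 = +6.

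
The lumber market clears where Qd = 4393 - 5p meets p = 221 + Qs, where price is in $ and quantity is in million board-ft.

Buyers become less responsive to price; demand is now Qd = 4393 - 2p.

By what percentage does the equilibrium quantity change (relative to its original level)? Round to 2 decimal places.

+140.33

Initially, 4393 - 5p = p - 221, so 4614 = 6p and p = 769, Q = 548.
With the change applied: demand Qd = 4393 - 2p, supply Qs = p - 221.
Clearing the new market: 4393 - 2p = p - 221, so p = 1538 and Q = 1317.
%ΔQ = (1317 − 548) / 548 × 100 = +140.33%.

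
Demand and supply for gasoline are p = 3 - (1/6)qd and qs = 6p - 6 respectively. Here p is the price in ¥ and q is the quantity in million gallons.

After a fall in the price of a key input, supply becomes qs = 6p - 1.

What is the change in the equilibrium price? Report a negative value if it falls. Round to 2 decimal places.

-0.42

Initially, 18 - 6p = 6p - 6, so 24 = 12p and p = 2, q = 6.
The shock moves the curves to qd = 18 - 6p and qs = 6p - 1.
Clearing the new market: 18 - 6p = 6p - 1, so p = 19/12 ≈ 1.5833 and q = 8.5.
Δp = 1.5833 − 2 = -0.42.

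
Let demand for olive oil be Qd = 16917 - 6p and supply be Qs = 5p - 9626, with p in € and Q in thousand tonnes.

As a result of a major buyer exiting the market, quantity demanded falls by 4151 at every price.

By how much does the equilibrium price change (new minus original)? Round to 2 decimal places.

Before the shock: 16917 - 6p = 5p - 9626 ⇒ 26543 = 11p ⇒ p = 2413, Q = 2439.
The new curves are Qd = 12766 - 6p (demand) and Qs = 5p - 9626 (supply).
New equilibrium: 12766 - 6p = 5p - 9626 ⇒ 22392 = 11p ⇒ p = 22392/11 ≈ 2035.6364, Q = 6074/11 ≈ 552.1818.
Δp = 2035.6364 − 2413 = -377.36.

-377.36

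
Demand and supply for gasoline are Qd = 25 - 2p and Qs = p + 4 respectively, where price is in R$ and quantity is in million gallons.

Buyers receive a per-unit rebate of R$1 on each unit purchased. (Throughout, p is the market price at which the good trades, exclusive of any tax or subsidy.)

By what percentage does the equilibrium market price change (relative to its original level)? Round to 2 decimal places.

Initially, 25 - 2p = p + 4, so 21 = 3p and p = 7, Q = 11.
Since buyers' out-of-pocket price is the market price minus the rebate, the effective demand curve becomes Qd = 27 - 2p.
New equilibrium: 27 - 2p = p + 4 ⇒ 23 = 3p ⇒ p = 23/3 ≈ 7.6667, Q = 35/3 ≈ 11.6667.
%Δp = (7.6667 − 7) / 7 × 100 = +9.52%.

+9.52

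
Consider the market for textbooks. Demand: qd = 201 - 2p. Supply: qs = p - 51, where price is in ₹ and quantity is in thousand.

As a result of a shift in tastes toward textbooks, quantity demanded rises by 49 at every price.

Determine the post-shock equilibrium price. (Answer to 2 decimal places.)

100.33

Solve the original market: 201 - 2p = p - 51, hence p = 84 and q = 33.
After the shift, demand is qd = 250 - 2p and supply is qs = p - 51.
Setting them equal: 250 - 2p = p - 51 → 301 = 3p, so p = 301/3 ≈ 100.3333 and q = 148/3 ≈ 49.3333.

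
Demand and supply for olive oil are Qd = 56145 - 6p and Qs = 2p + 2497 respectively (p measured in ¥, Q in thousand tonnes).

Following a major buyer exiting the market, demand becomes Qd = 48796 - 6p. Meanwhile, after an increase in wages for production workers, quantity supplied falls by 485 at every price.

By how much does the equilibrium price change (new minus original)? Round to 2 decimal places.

Before the shock: 56145 - 6p = 2p + 2497 ⇒ 53648 = 8p ⇒ p = 6706, Q = 15909.
With the change applied: demand Qd = 48796 - 6p, supply Qs = 2p + 2012.
Equate the new curves: 48796 - 6p = 2p + 2012, giving 46784 = 8p, p = 5848, Q = 13708.
Δp = 5848 − 6706 = -858.00.

-858.00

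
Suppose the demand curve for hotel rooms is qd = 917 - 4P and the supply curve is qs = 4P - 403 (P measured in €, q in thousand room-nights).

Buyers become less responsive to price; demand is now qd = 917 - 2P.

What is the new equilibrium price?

220

Original equilibrium: 917 - 4P = 4P - 403 gives 1320 = 8P, so P = 165 and q = 257.
With the change applied: demand qd = 917 - 2P, supply qs = 4P - 403.
New equilibrium: 917 - 2P = 4P - 403 ⇒ 1320 = 6P ⇒ P = 220, q = 477.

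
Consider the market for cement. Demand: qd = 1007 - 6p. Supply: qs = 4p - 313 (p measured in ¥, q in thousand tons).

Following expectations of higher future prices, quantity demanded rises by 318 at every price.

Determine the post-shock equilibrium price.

163.8

Before the shock: 1007 - 6p = 4p - 313 ⇒ 1320 = 10p ⇒ p = 132, q = 215.
The new curves are qd = 1325 - 6p (demand) and qs = 4p - 313 (supply).
Clearing the new market: 1325 - 6p = 4p - 313, so p = 163.8 and q = 342.2.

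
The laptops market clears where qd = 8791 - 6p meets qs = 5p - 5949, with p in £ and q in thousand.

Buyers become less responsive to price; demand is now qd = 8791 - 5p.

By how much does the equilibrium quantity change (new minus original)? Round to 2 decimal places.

+670.00

Original equilibrium: 8791 - 6p = 5p - 5949 gives 14740 = 11p, so p = 1340 and q = 751.
With the change applied: demand qd = 8791 - 5p, supply qs = 5p - 5949.
Setting them equal: 8791 - 5p = 5p - 5949 → 14740 = 10p, so p = 1474 and q = 1421.
Δq = 1421 − 751 = +670.00.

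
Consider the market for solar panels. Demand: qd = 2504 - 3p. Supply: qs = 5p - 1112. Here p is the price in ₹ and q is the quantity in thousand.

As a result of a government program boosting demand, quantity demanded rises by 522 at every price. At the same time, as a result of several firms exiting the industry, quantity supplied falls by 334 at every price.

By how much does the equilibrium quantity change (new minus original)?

+201

Solve the original market: 2504 - 3p = 5p - 1112, hence p = 452 and q = 1148.
With the change applied: demand qd = 3026 - 3p, supply qs = 5p - 1446.
New equilibrium: 3026 - 3p = 5p - 1446 ⇒ 4472 = 8p ⇒ p = 559, q = 1349.
Δq = 1349 − 1148 = +201.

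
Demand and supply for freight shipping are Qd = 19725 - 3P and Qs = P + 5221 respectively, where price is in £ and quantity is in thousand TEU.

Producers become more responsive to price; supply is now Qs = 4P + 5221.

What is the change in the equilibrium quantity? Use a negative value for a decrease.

+4662

Solve the original market: 19725 - 3P = P + 5221, hence P = 3626 and Q = 8847.
With the change applied: demand Qd = 19725 - 3P, supply Qs = 4P + 5221.
Equate the new curves: 19725 - 3P = 4P + 5221, giving 14504 = 7P, P = 2072, Q = 13509.
ΔQ = 13509 − 8847 = +4662.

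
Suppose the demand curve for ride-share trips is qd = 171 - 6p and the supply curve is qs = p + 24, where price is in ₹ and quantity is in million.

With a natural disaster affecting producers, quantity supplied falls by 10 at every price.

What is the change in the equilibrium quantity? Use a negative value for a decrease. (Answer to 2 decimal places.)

-8.57

Initially, 171 - 6p = p + 24, so 147 = 7p and p = 21, q = 45.
After the shift, demand is qd = 171 - 6p and supply is qs = p + 14.
Clearing the new market: 171 - 6p = p + 14, so p = 157/7 ≈ 22.4286 and q = 255/7 ≈ 36.4286.
Δq = 36.4286 − 45 = -8.57.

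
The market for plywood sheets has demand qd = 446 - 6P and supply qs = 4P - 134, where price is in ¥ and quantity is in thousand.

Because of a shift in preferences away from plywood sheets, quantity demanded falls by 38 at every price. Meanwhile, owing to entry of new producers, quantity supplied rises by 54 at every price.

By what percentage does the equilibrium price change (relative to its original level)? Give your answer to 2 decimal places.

-15.86

Before the shock: 446 - 6P = 4P - 134 ⇒ 580 = 10P ⇒ P = 58, q = 98.
The shock moves the curves to qd = 408 - 6P and qs = 4P - 80.
Clearing the new market: 408 - 6P = 4P - 80, so P = 48.8 and q = 115.2.
%ΔP = (48.8 − 58) / 58 × 100 = -15.86%.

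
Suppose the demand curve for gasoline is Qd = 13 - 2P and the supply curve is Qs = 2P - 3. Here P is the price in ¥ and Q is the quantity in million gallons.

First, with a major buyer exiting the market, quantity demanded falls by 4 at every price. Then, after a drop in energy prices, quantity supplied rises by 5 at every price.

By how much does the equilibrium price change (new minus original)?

-2.25

Original equilibrium: 13 - 2P = 2P - 3 gives 16 = 4P, so P = 4 and Q = 5.
The shock moves the curves to Qd = 9 - 2P and Qs = 2P + 2.
New equilibrium: 9 - 2P = 2P + 2 ⇒ 7 = 4P ⇒ P = 1.75, Q = 5.5.
ΔP = 1.75 − 4 = -2.25.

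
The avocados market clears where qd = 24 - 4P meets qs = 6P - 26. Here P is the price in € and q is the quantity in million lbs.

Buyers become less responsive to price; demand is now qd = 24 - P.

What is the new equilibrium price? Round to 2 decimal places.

Initially, 24 - 4P = 6P - 26, so 50 = 10P and P = 5, q = 4.
With the change applied: demand qd = 24 - P, supply qs = 6P - 26.
Setting them equal: 24 - P = 6P - 26 → 50 = 7P, so P = 50/7 ≈ 7.1429 and q = 118/7 ≈ 16.8571.

7.14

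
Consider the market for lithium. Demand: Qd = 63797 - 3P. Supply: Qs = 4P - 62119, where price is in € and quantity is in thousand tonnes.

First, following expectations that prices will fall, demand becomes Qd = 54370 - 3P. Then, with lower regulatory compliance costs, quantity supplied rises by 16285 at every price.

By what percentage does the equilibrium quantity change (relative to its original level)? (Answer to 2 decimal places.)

+16.19

Before the shock: 63797 - 3P = 4P - 62119 ⇒ 125916 = 7P ⇒ P = 17988, Q = 9833.
After the shift, demand is Qd = 54370 - 3P and supply is Qs = 4P - 45834.
Equate the new curves: 54370 - 3P = 4P - 45834, giving 100204 = 7P, P = 100204/7 ≈ 14314.8571, Q = 79978/7 ≈ 11425.4286.
%ΔQ = (11425.4286 − 9833) / 9833 × 100 = +16.19%.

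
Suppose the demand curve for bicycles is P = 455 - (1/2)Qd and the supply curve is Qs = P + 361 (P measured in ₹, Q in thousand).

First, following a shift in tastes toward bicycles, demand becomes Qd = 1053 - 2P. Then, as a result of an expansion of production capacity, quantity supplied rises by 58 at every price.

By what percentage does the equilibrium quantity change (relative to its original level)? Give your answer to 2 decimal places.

Solve the original market: 910 - 2P = P + 361, hence P = 183 and Q = 544.
With the change applied: demand Qd = 1053 - 2P, supply Qs = P + 419.
Setting them equal: 1053 - 2P = P + 419 → 634 = 3P, so P = 634/3 ≈ 211.3333 and Q = 1891/3 ≈ 630.3333.
%ΔQ = (630.3333 − 544) / 544 × 100 = +15.87%.

+15.87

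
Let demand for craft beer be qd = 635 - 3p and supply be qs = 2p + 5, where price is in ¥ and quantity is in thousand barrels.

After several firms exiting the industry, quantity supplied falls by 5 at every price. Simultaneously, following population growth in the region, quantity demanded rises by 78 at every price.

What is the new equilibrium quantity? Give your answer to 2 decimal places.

Before the shock: 635 - 3p = 2p + 5 ⇒ 630 = 5p ⇒ p = 126, q = 257.
The new curves are qd = 713 - 3p (demand) and qs = 2p (supply).
New equilibrium: 713 - 3p = 2p ⇒ 713 = 5p ⇒ p = 142.6, q = 285.2.

285.20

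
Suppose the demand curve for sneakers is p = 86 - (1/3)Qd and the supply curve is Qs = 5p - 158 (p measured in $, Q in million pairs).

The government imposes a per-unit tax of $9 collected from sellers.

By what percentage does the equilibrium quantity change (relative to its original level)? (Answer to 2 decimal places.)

-16.54

Before the shock: 258 - 3p = 5p - 158 ⇒ 416 = 8p ⇒ p = 52, Q = 102.
Since sellers keep the price net of the tax, the effective supply curve becomes Qs = 5p - 203.
Equate the new curves: 258 - 3p = 5p - 203, giving 461 = 8p, p = 57.625, Q = 85.125.
%ΔQ = (85.125 − 102) / 102 × 100 = -16.54%.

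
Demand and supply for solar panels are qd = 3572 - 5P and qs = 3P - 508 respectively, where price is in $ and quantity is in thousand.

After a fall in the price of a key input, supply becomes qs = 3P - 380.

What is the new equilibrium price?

494

Solve the original market: 3572 - 5P = 3P - 508, hence P = 510 and q = 1022.
With the change applied: demand qd = 3572 - 5P, supply qs = 3P - 380.
Clearing the new market: 3572 - 5P = 3P - 380, so P = 494 and q = 1102.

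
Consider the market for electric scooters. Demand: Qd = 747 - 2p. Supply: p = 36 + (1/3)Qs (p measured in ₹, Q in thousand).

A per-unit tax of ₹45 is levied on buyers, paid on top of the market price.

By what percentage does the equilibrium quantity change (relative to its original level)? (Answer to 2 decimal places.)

-13.33

Original equilibrium: 747 - 2p = 3p - 108 gives 855 = 5p, so p = 171 and Q = 405.
Since buyers pay the price plus the tax, the effective demand curve becomes Qd = 657 - 2p.
Setting them equal: 657 - 2p = 3p - 108 → 765 = 5p, so p = 153 and Q = 351.
%ΔQ = (351 − 405) / 405 × 100 = -13.33%.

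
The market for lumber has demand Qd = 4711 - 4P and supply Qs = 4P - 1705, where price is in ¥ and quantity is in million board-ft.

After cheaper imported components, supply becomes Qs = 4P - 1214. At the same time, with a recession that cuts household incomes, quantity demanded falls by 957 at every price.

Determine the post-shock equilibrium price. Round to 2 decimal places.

621.00

Original equilibrium: 4711 - 4P = 4P - 1705 gives 6416 = 8P, so P = 802 and Q = 1503.
After the shift, demand is Qd = 3754 - 4P and supply is Qs = 4P - 1214.
New equilibrium: 3754 - 4P = 4P - 1214 ⇒ 4968 = 8P ⇒ P = 621, Q = 1270.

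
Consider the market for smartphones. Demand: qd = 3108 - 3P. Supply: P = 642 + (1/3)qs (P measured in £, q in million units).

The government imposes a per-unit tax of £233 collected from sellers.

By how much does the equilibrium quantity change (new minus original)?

-349.5

Before the shock: 3108 - 3P = 3P - 1926 ⇒ 5034 = 6P ⇒ P = 839, q = 591.
Since sellers keep the price net of the tax, the effective supply curve becomes qs = 3P - 2625.
Clearing the new market: 3108 - 3P = 3P - 2625, so P = 955.5 and q = 241.5.
Δq = 241.5 − 591 = -349.5.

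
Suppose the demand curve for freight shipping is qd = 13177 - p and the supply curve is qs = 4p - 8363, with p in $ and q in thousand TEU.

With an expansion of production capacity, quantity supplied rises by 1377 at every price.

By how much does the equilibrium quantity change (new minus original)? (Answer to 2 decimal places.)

Solve the original market: 13177 - p = 4p - 8363, hence p = 4308 and q = 8869.
After the shift, demand is qd = 13177 - p and supply is qs = 4p - 6986.
Setting them equal: 13177 - p = 4p - 6986 → 20163 = 5p, so p = 4032.6 and q = 9144.4.
Δq = 9144.4 − 8869 = +275.40.

+275.40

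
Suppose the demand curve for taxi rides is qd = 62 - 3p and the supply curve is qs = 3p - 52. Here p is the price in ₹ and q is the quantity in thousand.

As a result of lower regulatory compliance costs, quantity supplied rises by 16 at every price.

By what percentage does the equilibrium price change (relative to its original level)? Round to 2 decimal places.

-14.04

Original equilibrium: 62 - 3p = 3p - 52 gives 114 = 6p, so p = 19 and q = 5.
After the shift, demand is qd = 62 - 3p and supply is qs = 3p - 36.
Clearing the new market: 62 - 3p = 3p - 36, so p = 49/3 ≈ 16.3333 and q = 13.
%Δp = (16.3333 − 19) / 19 × 100 = -14.04%.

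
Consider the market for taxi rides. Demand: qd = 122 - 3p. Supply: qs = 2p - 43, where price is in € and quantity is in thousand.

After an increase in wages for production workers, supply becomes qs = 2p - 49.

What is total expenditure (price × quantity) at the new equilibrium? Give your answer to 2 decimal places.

Original equilibrium: 122 - 3p = 2p - 43 gives 165 = 5p, so p = 33 and q = 23.
The new curves are qd = 122 - 3p (demand) and qs = 2p - 49 (supply).
Clearing the new market: 122 - 3p = 2p - 49, so p = 34.2 and q = 19.4.
New expenditure = 34.2 × 19.4 = 663.48.

663.48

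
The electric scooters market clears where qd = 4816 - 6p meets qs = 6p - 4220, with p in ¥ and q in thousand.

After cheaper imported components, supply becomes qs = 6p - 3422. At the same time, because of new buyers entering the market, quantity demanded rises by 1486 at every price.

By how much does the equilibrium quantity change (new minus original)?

Initially, 4816 - 6p = 6p - 4220, so 9036 = 12p and p = 753, q = 298.
With the change applied: demand qd = 6302 - 6p, supply qs = 6p - 3422.
New equilibrium: 6302 - 6p = 6p - 3422 ⇒ 9724 = 12p ⇒ p = 2431/3 ≈ 810.3333, q = 1440.
Δq = 1440 − 298 = +1142.

+1142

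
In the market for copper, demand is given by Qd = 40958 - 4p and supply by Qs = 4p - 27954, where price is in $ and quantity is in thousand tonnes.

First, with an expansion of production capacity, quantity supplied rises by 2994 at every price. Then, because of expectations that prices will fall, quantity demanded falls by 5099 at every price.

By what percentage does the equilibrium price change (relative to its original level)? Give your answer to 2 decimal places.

Initially, 40958 - 4p = 4p - 27954, so 68912 = 8p and p = 8614, Q = 6502.
With the change applied: demand Qd = 35859 - 4p, supply Qs = 4p - 24960.
Setting them equal: 35859 - 4p = 4p - 24960 → 60819 = 8p, so p = 7602.375 and Q = 5449.5.
%Δp = (7602.375 − 8614) / 8614 × 100 = -11.74%.

-11.74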